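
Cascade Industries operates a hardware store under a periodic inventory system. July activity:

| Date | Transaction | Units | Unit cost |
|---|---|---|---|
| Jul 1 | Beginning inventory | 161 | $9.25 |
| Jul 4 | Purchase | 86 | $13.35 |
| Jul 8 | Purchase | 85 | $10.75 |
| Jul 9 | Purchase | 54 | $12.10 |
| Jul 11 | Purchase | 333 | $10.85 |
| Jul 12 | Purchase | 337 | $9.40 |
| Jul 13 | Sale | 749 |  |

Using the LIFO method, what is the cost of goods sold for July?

Jul 13, 749 sold [LIFO — newest first]: 337 @ $9.40 + 333 @ $10.85 + 54 @ $12.10 + 25 @ $10.75 = $7,703.00
Ending inventory: 161 @ $9.25 + 86 @ $13.35 + 60 @ $10.75 = $3,282.35

COGS = $7,703.00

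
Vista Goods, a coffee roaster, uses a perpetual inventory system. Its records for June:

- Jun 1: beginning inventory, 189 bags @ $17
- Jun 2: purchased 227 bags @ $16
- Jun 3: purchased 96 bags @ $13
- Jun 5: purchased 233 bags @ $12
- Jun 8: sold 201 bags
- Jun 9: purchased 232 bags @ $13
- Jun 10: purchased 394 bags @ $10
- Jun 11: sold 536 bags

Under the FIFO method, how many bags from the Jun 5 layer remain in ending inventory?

8

Jun 8, 201 sold [FIFO — oldest first]: 189 @ $17 + 12 @ $16 = $3,405
Jun 11, 536 sold [FIFO — oldest first]: 215 @ $16 + 96 @ $13 + 225 @ $12 = $7,388
Total COGS = $3,405 + $7,388 = $10,793
Ending inventory: 8 @ $12 + 232 @ $13 + 394 @ $10 = $7,052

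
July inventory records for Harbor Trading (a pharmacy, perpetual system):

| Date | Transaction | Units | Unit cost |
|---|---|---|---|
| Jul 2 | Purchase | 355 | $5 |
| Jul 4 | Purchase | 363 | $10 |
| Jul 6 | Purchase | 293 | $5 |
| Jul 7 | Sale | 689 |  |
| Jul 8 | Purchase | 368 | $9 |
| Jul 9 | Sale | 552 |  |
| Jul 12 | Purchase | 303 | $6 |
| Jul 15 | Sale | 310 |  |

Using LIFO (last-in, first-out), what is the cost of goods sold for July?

Jul 7, 689 sold [LIFO — newest first]: 293 @ $5 + 363 @ $10 + 33 @ $5 = $5,260
Jul 9, 552 sold [LIFO — newest first]: 368 @ $9 + 184 @ $5 = $4,232
Jul 15, 310 sold [LIFO — newest first]: 303 @ $6 + 7 @ $5 = $1,853
Total COGS = $5,260 + $4,232 + $1,853 = $11,345
Ending inventory: 131 @ $5 = $655

COGS = $11,345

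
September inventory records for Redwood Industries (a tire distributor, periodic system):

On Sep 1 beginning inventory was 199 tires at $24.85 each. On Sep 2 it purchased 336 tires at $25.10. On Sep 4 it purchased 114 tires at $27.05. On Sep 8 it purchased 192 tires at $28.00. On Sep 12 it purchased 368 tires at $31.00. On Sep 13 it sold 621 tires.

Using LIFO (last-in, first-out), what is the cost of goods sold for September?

COGS = $18,434.05

Sep 13, 621 sold [LIFO — newest first]: 368 @ $31.00 + 192 @ $28.00 + 61 @ $27.05 = $18,434.05
Ending inventory: 199 @ $24.85 + 336 @ $25.10 + 53 @ $27.05 = $14,812.40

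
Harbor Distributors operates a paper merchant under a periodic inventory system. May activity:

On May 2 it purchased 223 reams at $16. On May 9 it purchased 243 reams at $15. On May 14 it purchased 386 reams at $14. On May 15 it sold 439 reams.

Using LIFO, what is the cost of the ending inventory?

Ending inventory = $6,418

May 15, 439 sold [LIFO — newest first]: 386 @ $14 + 53 @ $15 = $6,199
Ending inventory: 223 @ $16 + 190 @ $15 = $6,418
Check: goods available $12,617 = COGS $6,199 + ending $6,418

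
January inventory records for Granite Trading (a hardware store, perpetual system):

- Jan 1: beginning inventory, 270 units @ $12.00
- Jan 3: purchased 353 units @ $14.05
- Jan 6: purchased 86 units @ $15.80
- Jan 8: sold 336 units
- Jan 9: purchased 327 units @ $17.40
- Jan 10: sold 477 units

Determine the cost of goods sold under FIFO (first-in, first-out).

COGS = $11,368.05

Jan 8, 336 sold [FIFO — oldest first]: 270 @ $12.00 + 66 @ $14.05 = $4,167.30
Jan 10, 477 sold [FIFO — oldest first]: 287 @ $14.05 + 86 @ $15.80 + 104 @ $17.40 = $7,200.75
Total COGS = $4,167.30 + $7,200.75 = $11,368.05
Ending inventory: 223 @ $17.40 = $3,880.20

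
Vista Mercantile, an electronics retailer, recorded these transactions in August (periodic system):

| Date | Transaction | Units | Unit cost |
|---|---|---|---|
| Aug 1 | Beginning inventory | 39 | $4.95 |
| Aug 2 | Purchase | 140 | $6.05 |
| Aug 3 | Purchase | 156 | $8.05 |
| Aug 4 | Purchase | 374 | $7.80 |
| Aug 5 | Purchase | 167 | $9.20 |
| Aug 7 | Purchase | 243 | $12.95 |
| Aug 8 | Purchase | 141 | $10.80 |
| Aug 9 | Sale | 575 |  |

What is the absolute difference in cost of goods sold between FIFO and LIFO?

FIFO COGS: 39 @ $4.95 + 140 @ $6.05 + 156 @ $8.05 + 240 @ $7.80 = $4,167.85
LIFO COGS: 141 @ $10.80 + 243 @ $12.95 + 167 @ $9.20 + 24 @ $7.80 = $6,393.25
Difference = |$4,167.85 − $6,393.25| = $2,225.40

$2,225.40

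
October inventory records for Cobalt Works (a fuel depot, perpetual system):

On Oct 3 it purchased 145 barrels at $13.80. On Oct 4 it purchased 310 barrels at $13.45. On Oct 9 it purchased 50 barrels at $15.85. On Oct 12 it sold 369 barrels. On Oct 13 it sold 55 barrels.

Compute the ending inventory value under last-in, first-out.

Ending inventory = $1,117.80

Oct 12, 369 sold [LIFO — newest first]: 50 @ $15.85 + 310 @ $13.45 + 9 @ $13.80 = $5,086.20
Oct 13, 55 sold [LIFO — newest first]: 55 @ $13.80 = $759.00
Total COGS = $5,086.20 + $759.00 = $5,845.20
Ending inventory: 81 @ $13.80 = $1,117.80
Check: goods available $6,963.00 = COGS $5,845.20 + ending $1,117.80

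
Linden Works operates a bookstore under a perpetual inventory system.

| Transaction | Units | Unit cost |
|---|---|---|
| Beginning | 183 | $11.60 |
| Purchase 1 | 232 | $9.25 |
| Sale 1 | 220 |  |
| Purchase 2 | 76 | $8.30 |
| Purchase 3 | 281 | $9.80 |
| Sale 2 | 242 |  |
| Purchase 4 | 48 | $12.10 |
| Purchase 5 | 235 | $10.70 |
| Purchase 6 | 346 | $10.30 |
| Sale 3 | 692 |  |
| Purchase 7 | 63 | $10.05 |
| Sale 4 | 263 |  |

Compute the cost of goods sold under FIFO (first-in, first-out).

Sale 1 (220) [FIFO — oldest first]: 183 @ $11.60 + 37 @ $9.25 = $2,465.05
Sale 2 (242) [FIFO — oldest first]: 195 @ $9.25 + 47 @ $8.30 = $2,193.85
Sale 3 (692) [FIFO — oldest first]: 29 @ $8.30 + 281 @ $9.80 + 48 @ $12.10 + 235 @ $10.70 + 99 @ $10.30 = $7,109.50
Sale 4 (263) [FIFO — oldest first]: 247 @ $10.30 + 16 @ $10.05 = $2,704.90
Total COGS = $2,465.05 + $2,193.85 + $7,109.50 + $2,704.90 = $14,473.30
Ending inventory: 47 @ $10.05 = $472.35

COGS = $14,473.30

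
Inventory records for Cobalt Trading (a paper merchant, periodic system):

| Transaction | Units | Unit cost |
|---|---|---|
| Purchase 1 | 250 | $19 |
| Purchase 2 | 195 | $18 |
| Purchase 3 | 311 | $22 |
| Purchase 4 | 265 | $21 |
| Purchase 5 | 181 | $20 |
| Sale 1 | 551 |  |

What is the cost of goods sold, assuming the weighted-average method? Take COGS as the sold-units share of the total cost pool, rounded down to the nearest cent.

Sale 1, sell 551: 551/1202 × $24,287.00 → $11,133.22
Ending inventory (cost pool remaining) = $13,153.78

COGS = $11,133.22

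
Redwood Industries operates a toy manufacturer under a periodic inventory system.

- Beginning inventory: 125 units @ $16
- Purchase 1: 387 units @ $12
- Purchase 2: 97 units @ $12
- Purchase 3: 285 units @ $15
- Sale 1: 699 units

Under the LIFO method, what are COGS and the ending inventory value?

COGS = $9,243; ending inventory = $2,840

Sale 1 (699) [LIFO — newest first]: 285 @ $15 + 97 @ $12 + 317 @ $12 = $9,243
Ending inventory: 125 @ $16 + 70 @ $12 = $2,840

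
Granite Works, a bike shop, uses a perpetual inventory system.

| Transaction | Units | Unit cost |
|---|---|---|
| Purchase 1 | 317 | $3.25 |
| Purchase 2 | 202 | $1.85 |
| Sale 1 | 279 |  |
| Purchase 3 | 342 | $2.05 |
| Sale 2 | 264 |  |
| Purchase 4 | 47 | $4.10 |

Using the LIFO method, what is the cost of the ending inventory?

Sale 1 (279) [LIFO — newest first]: 202 @ $1.85 + 77 @ $3.25 = $623.95
Sale 2 (264) [LIFO — newest first]: 264 @ $2.05 = $541.20
Total COGS = $623.95 + $541.20 = $1,165.15
Ending inventory: 240 @ $3.25 + 78 @ $2.05 + 47 @ $4.10 = $1,132.60

Ending inventory = $1,132.60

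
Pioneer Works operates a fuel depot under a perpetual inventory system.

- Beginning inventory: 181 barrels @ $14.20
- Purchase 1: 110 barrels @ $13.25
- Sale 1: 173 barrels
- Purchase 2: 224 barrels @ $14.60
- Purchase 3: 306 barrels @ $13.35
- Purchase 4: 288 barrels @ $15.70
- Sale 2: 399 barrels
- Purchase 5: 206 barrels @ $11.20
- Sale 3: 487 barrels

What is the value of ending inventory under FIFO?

Sale 1 (173) [FIFO — oldest first]: 173 @ $14.20 = $2,456.60
Sale 2 (399) [FIFO — oldest first]: 8 @ $14.20 + 110 @ $13.25 + 224 @ $14.60 + 57 @ $13.35 = $5,602.45
Sale 3 (487) [FIFO — oldest first]: 249 @ $13.35 + 238 @ $15.70 = $7,060.75
Total COGS = $2,456.60 + $5,602.45 + $7,060.75 = $15,119.80
Ending inventory: 50 @ $15.70 + 206 @ $11.20 = $3,092.20
Check: goods available $18,212.00 = COGS $15,119.80 + ending $3,092.20

Ending inventory = $3,092.20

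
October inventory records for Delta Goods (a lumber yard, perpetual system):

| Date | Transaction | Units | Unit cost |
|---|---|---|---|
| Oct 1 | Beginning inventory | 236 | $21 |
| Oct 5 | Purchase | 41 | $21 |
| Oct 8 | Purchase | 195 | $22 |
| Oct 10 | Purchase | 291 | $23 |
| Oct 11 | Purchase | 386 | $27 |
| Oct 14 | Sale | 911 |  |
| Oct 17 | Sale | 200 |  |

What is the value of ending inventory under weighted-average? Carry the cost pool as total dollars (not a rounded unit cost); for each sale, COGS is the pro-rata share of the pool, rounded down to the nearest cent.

After Oct 1: 236 on hand, pool $4,956.00 (≈ $21.0000 each)
After Oct 5: 277 on hand, pool $5,817.00 (≈ $21.0000 each)
After Oct 8: 472 on hand, pool $10,107.00 (≈ $21.4131 each)
After Oct 10: 763 on hand, pool $16,800.00 (≈ $22.0183 each)
After Oct 11: 1149 on hand, pool $27,222.00 (≈ $23.6919 each)
Oct 14, sell 911: 911/1149 × $27,222.00 → $21,583.32
Oct 17, sell 200: 200/238 × $5,638.68 → $4,738.38
Total COGS = $21,583.32 + $4,738.38 = $26,321.70
Ending inventory (cost pool remaining) = $900.30
Check: goods available $27,222.00 = COGS $26,321.70 + ending $900.30

Ending inventory = $900.30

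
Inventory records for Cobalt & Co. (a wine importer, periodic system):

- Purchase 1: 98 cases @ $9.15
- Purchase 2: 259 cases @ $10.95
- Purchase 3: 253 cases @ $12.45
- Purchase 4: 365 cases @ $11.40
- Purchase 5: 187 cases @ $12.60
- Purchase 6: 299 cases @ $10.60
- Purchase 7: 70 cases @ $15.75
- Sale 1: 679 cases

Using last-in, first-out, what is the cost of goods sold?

COGS = $8,030.30

Sale 1 (679) [LIFO — newest first]: 70 @ $15.75 + 299 @ $10.60 + 187 @ $12.60 + 123 @ $11.40 = $8,030.30
Ending inventory: 98 @ $9.15 + 259 @ $10.95 + 253 @ $12.45 + 242 @ $11.40 = $9,641.40
Check: goods available $17,671.70 = COGS $8,030.30 + ending $9,641.40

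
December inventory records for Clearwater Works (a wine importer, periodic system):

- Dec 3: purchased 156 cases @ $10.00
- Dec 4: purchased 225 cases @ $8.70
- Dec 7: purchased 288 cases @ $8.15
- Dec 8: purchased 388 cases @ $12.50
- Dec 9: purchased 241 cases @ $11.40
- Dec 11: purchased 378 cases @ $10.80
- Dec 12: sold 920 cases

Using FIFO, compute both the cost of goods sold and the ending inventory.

Dec 12, 920 sold [FIFO — oldest first]: 156 @ $10.00 + 225 @ $8.70 + 288 @ $8.15 + 251 @ $12.50 = $9,002.20
Ending inventory: 137 @ $12.50 + 241 @ $11.40 + 378 @ $10.80 = $8,542.30
Check: goods available $17,544.50 = COGS $9,002.20 + ending $8,542.30

COGS = $9,002.20; ending inventory = $8,542.30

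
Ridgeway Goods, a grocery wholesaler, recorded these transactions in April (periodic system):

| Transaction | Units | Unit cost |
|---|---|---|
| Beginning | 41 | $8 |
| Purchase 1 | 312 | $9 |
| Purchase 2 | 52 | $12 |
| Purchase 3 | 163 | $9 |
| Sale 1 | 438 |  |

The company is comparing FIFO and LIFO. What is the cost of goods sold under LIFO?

FIFO COGS: 41 @ $8 + 312 @ $9 + 52 @ $12 + 33 @ $9 = $4,057
LIFO COGS: 163 @ $9 + 52 @ $12 + 223 @ $9 = $4,098

COGS = $4,098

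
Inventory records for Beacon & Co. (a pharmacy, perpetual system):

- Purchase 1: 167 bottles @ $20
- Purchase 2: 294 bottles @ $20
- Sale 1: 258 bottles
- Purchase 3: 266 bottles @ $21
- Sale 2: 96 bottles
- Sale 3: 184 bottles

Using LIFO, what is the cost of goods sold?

Sale 1 (258) [LIFO — newest first]: 258 @ $20 = $5,160
Sale 2 (96) [LIFO — newest first]: 96 @ $21 = $2,016
Sale 3 (184) [LIFO — newest first]: 170 @ $21 + 14 @ $20 = $3,850
Total COGS = $5,160 + $2,016 + $3,850 = $11,026
Ending inventory: 167 @ $20 + 22 @ $20 = $3,780
Check: goods available $14,806 = COGS $11,026 + ending $3,780

COGS = $11,026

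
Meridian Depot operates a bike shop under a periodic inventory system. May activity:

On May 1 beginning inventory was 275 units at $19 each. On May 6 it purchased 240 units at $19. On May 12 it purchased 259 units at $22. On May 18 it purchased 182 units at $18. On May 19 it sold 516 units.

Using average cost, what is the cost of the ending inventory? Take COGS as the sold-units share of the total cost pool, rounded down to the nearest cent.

Ending inventory = $8,633.85

May 19, sell 516: 516/956 × $18,759.00 → $10,125.15
Ending inventory (cost pool remaining) = $8,633.85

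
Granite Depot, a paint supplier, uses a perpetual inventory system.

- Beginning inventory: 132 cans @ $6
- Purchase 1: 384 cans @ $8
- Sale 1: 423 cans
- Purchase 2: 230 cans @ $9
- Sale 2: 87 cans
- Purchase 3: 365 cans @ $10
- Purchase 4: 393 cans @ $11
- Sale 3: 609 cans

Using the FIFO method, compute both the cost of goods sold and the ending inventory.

Sale 1 (423) [FIFO — oldest first]: 132 @ $6 + 291 @ $8 = $3,120
Sale 2 (87) [FIFO — oldest first]: 87 @ $8 = $696
Sale 3 (609) [FIFO — oldest first]: 6 @ $8 + 230 @ $9 + 365 @ $10 + 8 @ $11 = $5,856
Total COGS = $3,120 + $696 + $5,856 = $9,672
Ending inventory: 385 @ $11 = $4,235

COGS = $9,672; ending inventory = $4,235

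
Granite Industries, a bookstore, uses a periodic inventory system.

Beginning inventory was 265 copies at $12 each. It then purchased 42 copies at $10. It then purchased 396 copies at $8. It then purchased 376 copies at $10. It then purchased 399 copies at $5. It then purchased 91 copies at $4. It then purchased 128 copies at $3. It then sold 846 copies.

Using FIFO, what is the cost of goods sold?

Sale 1 (846) [FIFO — oldest first]: 265 @ $12 + 42 @ $10 + 396 @ $8 + 143 @ $10 = $8,198
Ending inventory: 233 @ $10 + 399 @ $5 + 91 @ $4 + 128 @ $3 = $5,073
Check: goods available $13,271 = COGS $8,198 + ending $5,073

COGS = $8,198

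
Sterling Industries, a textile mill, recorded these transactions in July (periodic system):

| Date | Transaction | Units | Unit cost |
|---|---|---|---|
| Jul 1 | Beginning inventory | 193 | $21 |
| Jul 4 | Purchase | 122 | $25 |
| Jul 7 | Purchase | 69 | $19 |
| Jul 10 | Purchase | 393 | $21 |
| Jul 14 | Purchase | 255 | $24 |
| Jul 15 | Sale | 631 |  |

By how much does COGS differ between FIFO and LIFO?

$415

FIFO COGS: 193 @ $21 + 122 @ $25 + 69 @ $19 + 247 @ $21 = $13,601
LIFO COGS: 255 @ $24 + 376 @ $21 = $14,016
Difference = |$13,601 − $14,016| = $415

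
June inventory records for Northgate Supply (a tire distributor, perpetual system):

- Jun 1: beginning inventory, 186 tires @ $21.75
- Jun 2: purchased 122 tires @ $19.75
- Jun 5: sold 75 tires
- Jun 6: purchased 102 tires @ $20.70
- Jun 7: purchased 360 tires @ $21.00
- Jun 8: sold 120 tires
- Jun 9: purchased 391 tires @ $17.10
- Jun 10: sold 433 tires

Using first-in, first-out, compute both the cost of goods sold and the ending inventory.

COGS = $13,144.40; ending inventory = $9,668.10

Jun 5, 75 sold [FIFO — oldest first]: 75 @ $21.75 = $1,631.25
Jun 8, 120 sold [FIFO — oldest first]: 111 @ $21.75 + 9 @ $19.75 = $2,592.00
Jun 10, 433 sold [FIFO — oldest first]: 113 @ $19.75 + 102 @ $20.70 + 218 @ $21.00 = $8,921.15
Total COGS = $1,631.25 + $2,592.00 + $8,921.15 = $13,144.40
Ending inventory: 142 @ $21.00 + 391 @ $17.10 = $9,668.10
Check: goods available $22,812.50 = COGS $13,144.40 + ending $9,668.10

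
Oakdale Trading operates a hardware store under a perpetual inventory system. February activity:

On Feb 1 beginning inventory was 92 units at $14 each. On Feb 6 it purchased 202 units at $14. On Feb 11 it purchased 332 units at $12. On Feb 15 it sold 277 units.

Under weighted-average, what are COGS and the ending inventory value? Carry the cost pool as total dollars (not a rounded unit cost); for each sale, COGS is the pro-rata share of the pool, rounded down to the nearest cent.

After Feb 1: 92 on hand, pool $1,288.00 (≈ $14.0000 each)
After Feb 6: 294 on hand, pool $4,116.00 (≈ $14.0000 each)
After Feb 11: 626 on hand, pool $8,100.00 (≈ $12.9393 each)
Feb 15, sell 277: 277/626 × $8,100.00 → $3,584.18
Ending inventory (cost pool remaining) = $4,515.82
Check: goods available $8,100.00 = COGS $3,584.18 + ending $4,515.82

COGS = $3,584.18; ending inventory = $4,515.82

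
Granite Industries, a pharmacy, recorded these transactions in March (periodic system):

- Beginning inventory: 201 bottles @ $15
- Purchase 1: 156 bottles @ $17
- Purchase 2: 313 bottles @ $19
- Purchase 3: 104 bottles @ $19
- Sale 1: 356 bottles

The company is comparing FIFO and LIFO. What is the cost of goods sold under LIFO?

COGS = $6,764

FIFO COGS: 201 @ $15 + 155 @ $17 = $5,650
LIFO COGS: 104 @ $19 + 252 @ $19 = $6,764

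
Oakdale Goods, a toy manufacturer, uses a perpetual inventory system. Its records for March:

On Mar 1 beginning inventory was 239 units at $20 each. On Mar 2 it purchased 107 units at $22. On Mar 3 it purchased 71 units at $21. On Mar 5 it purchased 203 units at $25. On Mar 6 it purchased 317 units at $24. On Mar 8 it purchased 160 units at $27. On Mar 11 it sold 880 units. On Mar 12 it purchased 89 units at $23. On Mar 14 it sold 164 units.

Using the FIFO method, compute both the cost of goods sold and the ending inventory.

Mar 11, 880 sold [FIFO — oldest first]: 239 @ $20 + 107 @ $22 + 71 @ $21 + 203 @ $25 + 260 @ $24 = $19,940
Mar 14, 164 sold [FIFO — oldest first]: 57 @ $24 + 107 @ $27 = $4,257
Total COGS = $19,940 + $4,257 = $24,197
Ending inventory: 53 @ $27 + 89 @ $23 = $3,478
Check: goods available $27,675 = COGS $24,197 + ending $3,478

COGS = $24,197; ending inventory = $3,478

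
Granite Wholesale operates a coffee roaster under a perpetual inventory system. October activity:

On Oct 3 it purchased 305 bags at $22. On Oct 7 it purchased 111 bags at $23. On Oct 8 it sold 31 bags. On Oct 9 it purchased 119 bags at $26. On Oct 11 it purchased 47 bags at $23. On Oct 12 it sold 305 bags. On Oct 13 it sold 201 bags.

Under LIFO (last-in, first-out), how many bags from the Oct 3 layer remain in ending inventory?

Oct 8, 31 sold [LIFO — newest first]: 31 @ $23 = $713
Oct 12, 305 sold [LIFO — newest first]: 47 @ $23 + 119 @ $26 + 80 @ $23 + 59 @ $22 = $7,313
Oct 13, 201 sold [LIFO — newest first]: 201 @ $22 = $4,422
Total COGS = $713 + $7,313 + $4,422 = $12,448
Ending inventory: 45 @ $22 = $990

45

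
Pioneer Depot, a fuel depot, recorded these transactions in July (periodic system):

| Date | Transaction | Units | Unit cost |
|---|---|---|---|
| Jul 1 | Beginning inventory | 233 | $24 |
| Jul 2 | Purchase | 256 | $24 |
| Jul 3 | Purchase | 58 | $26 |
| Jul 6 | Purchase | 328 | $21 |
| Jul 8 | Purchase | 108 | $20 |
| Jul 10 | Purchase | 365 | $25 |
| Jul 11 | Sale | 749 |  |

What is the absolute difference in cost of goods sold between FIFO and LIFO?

FIFO COGS: 233 @ $24 + 256 @ $24 + 58 @ $26 + 202 @ $21 = $17,486
LIFO COGS: 365 @ $25 + 108 @ $20 + 276 @ $21 = $17,081
Difference = |$17,486 − $17,081| = $405

$405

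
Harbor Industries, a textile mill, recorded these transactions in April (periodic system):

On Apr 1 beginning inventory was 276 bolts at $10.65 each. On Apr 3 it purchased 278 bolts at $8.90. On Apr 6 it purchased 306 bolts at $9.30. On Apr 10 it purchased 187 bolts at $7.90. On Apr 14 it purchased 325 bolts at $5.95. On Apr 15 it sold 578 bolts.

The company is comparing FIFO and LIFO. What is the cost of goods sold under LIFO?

COGS = $4,024.85

FIFO COGS: 276 @ $10.65 + 278 @ $8.90 + 24 @ $9.30 = $5,636.80
LIFO COGS: 325 @ $5.95 + 187 @ $7.90 + 66 @ $9.30 = $4,024.85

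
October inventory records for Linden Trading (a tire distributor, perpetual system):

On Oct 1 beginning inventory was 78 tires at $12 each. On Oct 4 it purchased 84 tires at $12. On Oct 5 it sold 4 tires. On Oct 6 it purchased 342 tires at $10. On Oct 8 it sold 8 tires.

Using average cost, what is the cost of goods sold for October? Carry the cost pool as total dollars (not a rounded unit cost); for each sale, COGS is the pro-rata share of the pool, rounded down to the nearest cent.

After Oct 1: 78 on hand, pool $936.00 (≈ $12.0000 each)
After Oct 4: 162 on hand, pool $1,944.00 (≈ $12.0000 each)
Oct 5, sell 4: 4/162 × $1,944.00 → $48.00
After Oct 6: 500 on hand, pool $5,316.00 (≈ $10.6320 each)
Oct 8, sell 8: 8/500 × $5,316.00 → $85.05
Total COGS = $48.00 + $85.05 = $133.05
Ending inventory (cost pool remaining) = $5,230.95

COGS = $133.05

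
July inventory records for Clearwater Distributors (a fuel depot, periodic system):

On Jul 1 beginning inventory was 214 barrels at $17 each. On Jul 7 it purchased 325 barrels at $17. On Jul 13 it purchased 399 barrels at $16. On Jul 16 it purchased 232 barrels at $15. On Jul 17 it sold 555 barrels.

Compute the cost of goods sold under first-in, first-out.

Jul 17, 555 sold [FIFO — oldest first]: 214 @ $17 + 325 @ $17 + 16 @ $16 = $9,419
Ending inventory: 383 @ $16 + 232 @ $15 = $9,608
Check: goods available $19,027 = COGS $9,419 + ending $9,608

COGS = $9,419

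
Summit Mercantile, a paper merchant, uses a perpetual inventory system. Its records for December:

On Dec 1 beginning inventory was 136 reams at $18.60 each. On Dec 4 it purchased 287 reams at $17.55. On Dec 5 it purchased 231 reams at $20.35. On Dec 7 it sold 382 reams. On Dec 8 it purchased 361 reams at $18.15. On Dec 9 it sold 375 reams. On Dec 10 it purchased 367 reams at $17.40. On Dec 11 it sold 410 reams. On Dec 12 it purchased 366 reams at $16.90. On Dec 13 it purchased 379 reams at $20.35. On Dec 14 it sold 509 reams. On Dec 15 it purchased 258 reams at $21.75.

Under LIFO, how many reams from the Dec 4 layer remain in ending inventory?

79

Dec 7, 382 sold [LIFO — newest first]: 231 @ $20.35 + 151 @ $17.55 = $7,350.90
Dec 9, 375 sold [LIFO — newest first]: 361 @ $18.15 + 14 @ $17.55 = $6,797.85
Dec 11, 410 sold [LIFO — newest first]: 367 @ $17.40 + 43 @ $17.55 = $7,140.45
Dec 14, 509 sold [LIFO — newest first]: 379 @ $20.35 + 130 @ $16.90 = $9,909.65
Total COGS = $7,350.90 + $6,797.85 + $7,140.45 + $9,909.65 = $31,198.85
Ending inventory: 136 @ $18.60 + 79 @ $17.55 + 236 @ $16.90 + 258 @ $21.75 = $13,515.95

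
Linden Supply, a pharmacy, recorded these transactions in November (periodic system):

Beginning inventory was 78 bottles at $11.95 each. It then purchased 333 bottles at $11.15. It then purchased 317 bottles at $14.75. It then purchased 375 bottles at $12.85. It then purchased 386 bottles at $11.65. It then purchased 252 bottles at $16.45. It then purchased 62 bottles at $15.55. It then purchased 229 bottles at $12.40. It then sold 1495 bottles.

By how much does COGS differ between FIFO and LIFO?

$1,346.85

FIFO COGS: 78 @ $11.95 + 333 @ $11.15 + 317 @ $14.75 + 375 @ $12.85 + 386 @ $11.65 + 6 @ $16.45 = $18,735.15
LIFO COGS: 229 @ $12.40 + 62 @ $15.55 + 252 @ $16.45 + 386 @ $11.65 + 375 @ $12.85 + 191 @ $14.75 = $20,082.00
Difference = |$18,735.15 − $20,082.00| = $1,346.85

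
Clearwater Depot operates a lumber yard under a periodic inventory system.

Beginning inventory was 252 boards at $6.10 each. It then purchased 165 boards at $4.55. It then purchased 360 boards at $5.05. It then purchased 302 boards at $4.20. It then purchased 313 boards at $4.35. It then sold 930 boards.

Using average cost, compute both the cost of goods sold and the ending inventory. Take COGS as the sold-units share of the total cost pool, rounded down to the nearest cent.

Sale 1, sell 930: 930/1392 × $6,735.90 → $4,500.27
Ending inventory (cost pool remaining) = $2,235.63
Check: goods available $6,735.90 = COGS $4,500.27 + ending $2,235.63

COGS = $4,500.27; ending inventory = $2,235.63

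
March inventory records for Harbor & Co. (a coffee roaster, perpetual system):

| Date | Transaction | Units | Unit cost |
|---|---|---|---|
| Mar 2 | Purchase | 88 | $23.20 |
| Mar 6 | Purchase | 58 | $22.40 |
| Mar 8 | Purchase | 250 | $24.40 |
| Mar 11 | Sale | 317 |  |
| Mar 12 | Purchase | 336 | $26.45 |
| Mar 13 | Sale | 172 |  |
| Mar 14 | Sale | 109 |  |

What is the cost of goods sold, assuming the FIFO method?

Mar 11, 317 sold [FIFO — oldest first]: 88 @ $23.20 + 58 @ $22.40 + 171 @ $24.40 = $7,513.20
Mar 13, 172 sold [FIFO — oldest first]: 79 @ $24.40 + 93 @ $26.45 = $4,387.45
Mar 14, 109 sold [FIFO — oldest first]: 109 @ $26.45 = $2,883.05
Total COGS = $7,513.20 + $4,387.45 + $2,883.05 = $14,783.70
Ending inventory: 134 @ $26.45 = $3,544.30
Check: goods available $18,328.00 = COGS $14,783.70 + ending $3,544.30

COGS = $14,783.70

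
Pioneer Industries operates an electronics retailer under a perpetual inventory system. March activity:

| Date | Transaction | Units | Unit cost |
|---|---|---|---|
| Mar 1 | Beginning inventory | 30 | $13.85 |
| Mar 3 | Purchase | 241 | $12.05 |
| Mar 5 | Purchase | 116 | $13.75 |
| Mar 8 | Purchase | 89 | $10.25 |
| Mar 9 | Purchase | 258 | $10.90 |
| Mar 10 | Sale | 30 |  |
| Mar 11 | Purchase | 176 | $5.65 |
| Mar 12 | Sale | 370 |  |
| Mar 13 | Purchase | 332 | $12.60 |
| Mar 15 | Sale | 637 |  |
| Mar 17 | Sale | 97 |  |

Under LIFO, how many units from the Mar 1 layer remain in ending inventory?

30

Mar 10, 30 sold [LIFO — newest first]: 30 @ $10.90 = $327.00
Mar 12, 370 sold [LIFO — newest first]: 176 @ $5.65 + 194 @ $10.90 = $3,109.00
Mar 15, 637 sold [LIFO — newest first]: 332 @ $12.60 + 34 @ $10.90 + 89 @ $10.25 + 116 @ $13.75 + 66 @ $12.05 = $7,856.35
Mar 17, 97 sold [LIFO — newest first]: 97 @ $12.05 = $1,168.85
Total COGS = $327.00 + $3,109.00 + $7,856.35 + $1,168.85 = $12,461.20
Ending inventory: 30 @ $13.85 + 78 @ $12.05 = $1,355.40
Check: goods available $13,816.60 = COGS $12,461.20 + ending $1,355.40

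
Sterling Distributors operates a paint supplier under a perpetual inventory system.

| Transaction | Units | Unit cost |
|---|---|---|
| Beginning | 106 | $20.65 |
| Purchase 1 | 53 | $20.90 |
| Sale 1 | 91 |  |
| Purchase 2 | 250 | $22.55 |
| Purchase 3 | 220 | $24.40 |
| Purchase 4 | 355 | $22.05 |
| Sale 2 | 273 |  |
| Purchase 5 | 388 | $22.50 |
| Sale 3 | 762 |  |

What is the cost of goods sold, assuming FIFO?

Sale 1 (91) [FIFO — oldest first]: 91 @ $20.65 = $1,879.15
Sale 2 (273) [FIFO — oldest first]: 15 @ $20.65 + 53 @ $20.90 + 205 @ $22.55 = $6,040.20
Sale 3 (762) [FIFO — oldest first]: 45 @ $22.55 + 220 @ $24.40 + 355 @ $22.05 + 142 @ $22.50 = $17,405.50
Total COGS = $1,879.15 + $6,040.20 + $17,405.50 = $25,324.85
Ending inventory: 246 @ $22.50 = $5,535.00
Check: goods available $30,859.85 = COGS $25,324.85 + ending $5,535.00

COGS = $25,324.85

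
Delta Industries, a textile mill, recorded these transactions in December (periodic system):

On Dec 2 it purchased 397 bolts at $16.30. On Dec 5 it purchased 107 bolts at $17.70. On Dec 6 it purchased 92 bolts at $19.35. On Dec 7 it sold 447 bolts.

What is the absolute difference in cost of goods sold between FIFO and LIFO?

$360.40

FIFO COGS: 397 @ $16.30 + 50 @ $17.70 = $7,356.10
LIFO COGS: 92 @ $19.35 + 107 @ $17.70 + 248 @ $16.30 = $7,716.50
Difference = |$7,356.10 − $7,716.50| = $360.40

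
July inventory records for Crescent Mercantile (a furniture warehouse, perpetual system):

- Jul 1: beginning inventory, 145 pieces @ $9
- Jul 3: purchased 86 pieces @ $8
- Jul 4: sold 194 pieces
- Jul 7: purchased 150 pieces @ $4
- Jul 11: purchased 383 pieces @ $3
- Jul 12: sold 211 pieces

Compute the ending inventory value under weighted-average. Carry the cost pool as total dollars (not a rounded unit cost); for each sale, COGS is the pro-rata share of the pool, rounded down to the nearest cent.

Ending inventory = $1,302.63

After Jul 1: 145 on hand, pool $1,305.00 (≈ $9.0000 each)
After Jul 3: 231 on hand, pool $1,993.00 (≈ $8.6277 each)
Jul 4, sell 194: 194/231 × $1,993.00 → $1,673.77
After Jul 7: 187 on hand, pool $919.23 (≈ $4.9157 each)
After Jul 11: 570 on hand, pool $2,068.23 (≈ $3.6285 each)
Jul 12, sell 211: 211/570 × $2,068.23 → $765.60
Total COGS = $1,673.77 + $765.60 = $2,439.37
Ending inventory (cost pool remaining) = $1,302.63
Check: goods available $3,742.00 = COGS $2,439.37 + ending $1,302.63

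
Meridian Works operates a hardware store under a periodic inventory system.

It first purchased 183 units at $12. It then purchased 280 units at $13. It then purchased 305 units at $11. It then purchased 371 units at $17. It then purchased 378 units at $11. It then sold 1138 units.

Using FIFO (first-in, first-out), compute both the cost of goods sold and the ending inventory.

Sale 1 (1138) [FIFO — oldest first]: 183 @ $12 + 280 @ $13 + 305 @ $11 + 370 @ $17 = $15,481
Ending inventory: 1 @ $17 + 378 @ $11 = $4,175
Check: goods available $19,656 = COGS $15,481 + ending $4,175

COGS = $15,481; ending inventory = $4,175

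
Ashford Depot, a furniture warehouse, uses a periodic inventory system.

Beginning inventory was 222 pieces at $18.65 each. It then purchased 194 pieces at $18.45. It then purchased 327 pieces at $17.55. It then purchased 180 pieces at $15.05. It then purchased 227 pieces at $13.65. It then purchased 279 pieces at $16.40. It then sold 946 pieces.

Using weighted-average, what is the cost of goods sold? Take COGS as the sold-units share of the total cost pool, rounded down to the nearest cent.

Sale 1, sell 946: 946/1429 × $23,841.60 → $15,783.17
Ending inventory (cost pool remaining) = $8,058.43
Check: goods available $23,841.60 = COGS $15,783.17 + ending $8,058.43

COGS = $15,783.17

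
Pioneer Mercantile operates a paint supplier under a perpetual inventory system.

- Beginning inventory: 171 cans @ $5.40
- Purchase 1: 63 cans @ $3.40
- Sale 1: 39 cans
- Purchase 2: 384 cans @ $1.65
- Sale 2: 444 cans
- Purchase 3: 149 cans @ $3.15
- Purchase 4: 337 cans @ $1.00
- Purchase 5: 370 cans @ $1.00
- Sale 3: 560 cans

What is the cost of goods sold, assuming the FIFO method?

Sale 1 (39) [FIFO — oldest first]: 39 @ $5.40 = $210.60
Sale 2 (444) [FIFO — oldest first]: 132 @ $5.40 + 63 @ $3.40 + 249 @ $1.65 = $1,337.85
Sale 3 (560) [FIFO — oldest first]: 135 @ $1.65 + 149 @ $3.15 + 276 @ $1.00 = $968.10
Total COGS = $210.60 + $1,337.85 + $968.10 = $2,516.55
Ending inventory: 61 @ $1.00 + 370 @ $1.00 = $431.00
Check: goods available $2,947.55 = COGS $2,516.55 + ending $431.00

COGS = $2,516.55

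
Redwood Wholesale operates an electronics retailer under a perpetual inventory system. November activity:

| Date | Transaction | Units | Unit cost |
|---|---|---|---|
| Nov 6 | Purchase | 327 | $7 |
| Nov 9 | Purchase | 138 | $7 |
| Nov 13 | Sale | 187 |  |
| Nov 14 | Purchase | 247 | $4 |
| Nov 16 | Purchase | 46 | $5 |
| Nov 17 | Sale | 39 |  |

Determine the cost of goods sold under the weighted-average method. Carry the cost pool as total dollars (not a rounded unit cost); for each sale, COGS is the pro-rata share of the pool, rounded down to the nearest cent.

COGS = $1,525.10

After Nov 6: 327 on hand, pool $2,289.00 (≈ $7.0000 each)
After Nov 9: 465 on hand, pool $3,255.00 (≈ $7.0000 each)
Nov 13, sell 187: 187/465 × $3,255.00 → $1,309.00
After Nov 14: 525 on hand, pool $2,934.00 (≈ $5.5886 each)
After Nov 16: 571 on hand, pool $3,164.00 (≈ $5.5412 each)
Nov 17, sell 39: 39/571 × $3,164.00 → $216.10
Total COGS = $1,309.00 + $216.10 = $1,525.10
Ending inventory (cost pool remaining) = $2,947.90
Check: goods available $4,473.00 = COGS $1,525.10 + ending $2,947.90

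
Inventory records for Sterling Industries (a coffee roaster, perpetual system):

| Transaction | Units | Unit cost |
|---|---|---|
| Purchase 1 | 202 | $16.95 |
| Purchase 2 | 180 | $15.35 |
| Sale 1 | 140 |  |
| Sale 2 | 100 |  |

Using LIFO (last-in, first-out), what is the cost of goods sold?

Sale 1 (140) [LIFO — newest first]: 140 @ $15.35 = $2,149.00
Sale 2 (100) [LIFO — newest first]: 40 @ $15.35 + 60 @ $16.95 = $1,631.00
Total COGS = $2,149.00 + $1,631.00 = $3,780.00
Ending inventory: 142 @ $16.95 = $2,406.90

COGS = $3,780.00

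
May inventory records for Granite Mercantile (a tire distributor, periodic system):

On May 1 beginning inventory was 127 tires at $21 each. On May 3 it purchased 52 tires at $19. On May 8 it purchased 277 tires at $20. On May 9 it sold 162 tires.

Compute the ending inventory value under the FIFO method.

May 9, 162 sold [FIFO — oldest first]: 127 @ $21 + 35 @ $19 = $3,332
Ending inventory: 17 @ $19 + 277 @ $20 = $5,863

Ending inventory = $5,863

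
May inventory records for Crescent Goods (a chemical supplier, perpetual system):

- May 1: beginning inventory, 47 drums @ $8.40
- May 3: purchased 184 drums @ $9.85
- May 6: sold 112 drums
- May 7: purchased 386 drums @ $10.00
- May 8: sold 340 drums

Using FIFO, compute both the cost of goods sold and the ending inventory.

COGS = $4,417.20; ending inventory = $1,650.00

May 6, 112 sold [FIFO — oldest first]: 47 @ $8.40 + 65 @ $9.85 = $1,035.05
May 8, 340 sold [FIFO — oldest first]: 119 @ $9.85 + 221 @ $10.00 = $3,382.15
Total COGS = $1,035.05 + $3,382.15 = $4,417.20
Ending inventory: 165 @ $10.00 = $1,650.00
Check: goods available $6,067.20 = COGS $4,417.20 + ending $1,650.00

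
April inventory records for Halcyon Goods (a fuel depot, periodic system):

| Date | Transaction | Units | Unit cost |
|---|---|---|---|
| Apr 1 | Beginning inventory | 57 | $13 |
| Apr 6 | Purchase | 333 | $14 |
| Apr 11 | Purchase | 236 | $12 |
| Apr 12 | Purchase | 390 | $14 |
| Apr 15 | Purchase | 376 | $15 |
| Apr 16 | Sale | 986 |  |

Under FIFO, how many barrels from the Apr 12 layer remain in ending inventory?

Apr 16, 986 sold [FIFO — oldest first]: 57 @ $13 + 333 @ $14 + 236 @ $12 + 360 @ $14 = $13,275
Ending inventory: 30 @ $14 + 376 @ $15 = $6,060
Check: goods available $19,335 = COGS $13,275 + ending $6,060

30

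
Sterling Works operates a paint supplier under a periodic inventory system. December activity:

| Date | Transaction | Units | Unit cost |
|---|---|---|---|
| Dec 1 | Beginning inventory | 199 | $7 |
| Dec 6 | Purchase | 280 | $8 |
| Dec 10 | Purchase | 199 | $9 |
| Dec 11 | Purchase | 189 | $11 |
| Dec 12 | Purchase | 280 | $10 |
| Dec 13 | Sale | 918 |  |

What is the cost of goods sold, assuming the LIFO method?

Dec 13, 918 sold [LIFO — newest first]: 280 @ $10 + 189 @ $11 + 199 @ $9 + 250 @ $8 = $8,670
Ending inventory: 199 @ $7 + 30 @ $8 = $1,633

COGS = $8,670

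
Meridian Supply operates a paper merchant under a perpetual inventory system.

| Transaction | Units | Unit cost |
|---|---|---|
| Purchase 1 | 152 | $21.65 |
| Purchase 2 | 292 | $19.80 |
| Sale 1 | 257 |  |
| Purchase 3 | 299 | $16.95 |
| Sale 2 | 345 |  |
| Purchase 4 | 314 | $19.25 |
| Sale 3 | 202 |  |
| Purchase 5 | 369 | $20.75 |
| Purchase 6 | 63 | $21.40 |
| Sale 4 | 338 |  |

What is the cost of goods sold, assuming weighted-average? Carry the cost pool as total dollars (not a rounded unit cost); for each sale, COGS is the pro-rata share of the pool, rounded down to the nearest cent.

COGS = $22,199.25

After Purchase 1: 152 on hand, pool $3,290.80 (≈ $21.6500 each)
After Purchase 2: 444 on hand, pool $9,072.40 (≈ $20.4333 each)
Sale 1, sell 257: 257/444 × $9,072.40 → $5,251.36
After Purchase 3: 486 on hand, pool $8,889.09 (≈ $18.2903 each)
Sale 2, sell 345: 345/486 × $8,889.09 → $6,310.15
After Purchase 4: 455 on hand, pool $8,623.44 (≈ $18.9526 each)
Sale 3, sell 202: 202/455 × $8,623.44 → $3,828.42
After Purchase 5: 622 on hand, pool $12,451.77 (≈ $20.0189 each)
After Purchase 6: 685 on hand, pool $13,799.97 (≈ $20.1459 each)
Sale 4, sell 338: 338/685 × $13,799.97 → $6,809.32
Total COGS = $5,251.36 + $6,310.15 + $3,828.42 + $6,809.32 = $22,199.25
Ending inventory (cost pool remaining) = $6,990.65
Check: goods available $29,189.90 = COGS $22,199.25 + ending $6,990.65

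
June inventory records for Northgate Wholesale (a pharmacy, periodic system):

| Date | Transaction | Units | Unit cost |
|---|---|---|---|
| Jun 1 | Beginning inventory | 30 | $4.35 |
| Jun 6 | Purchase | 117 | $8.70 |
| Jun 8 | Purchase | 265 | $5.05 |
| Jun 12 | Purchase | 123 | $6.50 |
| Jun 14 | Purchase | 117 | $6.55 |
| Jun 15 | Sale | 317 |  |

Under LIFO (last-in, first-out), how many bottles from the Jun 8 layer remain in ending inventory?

188

Jun 15, 317 sold [LIFO — newest first]: 117 @ $6.55 + 123 @ $6.50 + 77 @ $5.05 = $1,954.70
Ending inventory: 30 @ $4.35 + 117 @ $8.70 + 188 @ $5.05 = $2,097.80
Check: goods available $4,052.50 = COGS $1,954.70 + ending $2,097.80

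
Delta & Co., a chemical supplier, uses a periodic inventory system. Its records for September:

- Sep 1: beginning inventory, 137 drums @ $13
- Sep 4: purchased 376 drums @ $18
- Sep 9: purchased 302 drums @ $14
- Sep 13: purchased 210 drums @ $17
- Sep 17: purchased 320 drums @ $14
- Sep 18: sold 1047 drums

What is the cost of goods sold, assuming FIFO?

Sep 18, 1047 sold [FIFO — oldest first]: 137 @ $13 + 376 @ $18 + 302 @ $14 + 210 @ $17 + 22 @ $14 = $16,655
Ending inventory: 298 @ $14 = $4,172
Check: goods available $20,827 = COGS $16,655 + ending $4,172

COGS = $16,655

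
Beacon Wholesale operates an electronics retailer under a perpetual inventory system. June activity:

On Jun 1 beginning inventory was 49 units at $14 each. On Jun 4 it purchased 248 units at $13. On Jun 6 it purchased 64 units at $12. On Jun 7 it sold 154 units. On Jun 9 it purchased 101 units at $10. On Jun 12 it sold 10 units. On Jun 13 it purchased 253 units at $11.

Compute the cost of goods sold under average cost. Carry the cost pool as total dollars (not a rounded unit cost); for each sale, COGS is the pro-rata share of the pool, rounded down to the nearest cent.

COGS = $2,115.48

After Jun 1: 49 on hand, pool $686.00 (≈ $14.0000 each)
After Jun 4: 297 on hand, pool $3,910.00 (≈ $13.1650 each)
After Jun 6: 361 on hand, pool $4,678.00 (≈ $12.9584 each)
Jun 7, sell 154: 154/361 × $4,678.00 → $1,995.60
After Jun 9: 308 on hand, pool $3,692.40 (≈ $11.9883 each)
Jun 12, sell 10: 10/308 × $3,692.40 → $119.88
After Jun 13: 551 on hand, pool $6,355.52 (≈ $11.5345 each)
Total COGS = $1,995.60 + $119.88 = $2,115.48
Ending inventory (cost pool remaining) = $6,355.52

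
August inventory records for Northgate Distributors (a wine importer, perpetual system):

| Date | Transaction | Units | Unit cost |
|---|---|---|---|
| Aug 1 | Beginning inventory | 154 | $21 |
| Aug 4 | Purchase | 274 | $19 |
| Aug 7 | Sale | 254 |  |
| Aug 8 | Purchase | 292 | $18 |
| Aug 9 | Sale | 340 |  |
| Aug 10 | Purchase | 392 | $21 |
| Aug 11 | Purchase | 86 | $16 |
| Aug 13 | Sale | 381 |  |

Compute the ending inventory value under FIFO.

Aug 7, 254 sold [FIFO — oldest first]: 154 @ $21 + 100 @ $19 = $5,134
Aug 9, 340 sold [FIFO — oldest first]: 174 @ $19 + 166 @ $18 = $6,294
Aug 13, 381 sold [FIFO — oldest first]: 126 @ $18 + 255 @ $21 = $7,623
Total COGS = $5,134 + $6,294 + $7,623 = $19,051
Ending inventory: 137 @ $21 + 86 @ $16 = $4,253

Ending inventory = $4,253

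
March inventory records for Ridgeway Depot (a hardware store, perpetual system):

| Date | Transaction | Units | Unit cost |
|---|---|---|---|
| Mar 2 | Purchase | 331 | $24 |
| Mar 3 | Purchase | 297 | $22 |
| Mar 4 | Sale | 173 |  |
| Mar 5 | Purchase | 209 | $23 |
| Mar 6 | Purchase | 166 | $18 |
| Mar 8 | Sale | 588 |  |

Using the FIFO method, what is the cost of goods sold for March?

Mar 4, 173 sold [FIFO — oldest first]: 173 @ $24 = $4,152
Mar 8, 588 sold [FIFO — oldest first]: 158 @ $24 + 297 @ $22 + 133 @ $23 = $13,385
Total COGS = $4,152 + $13,385 = $17,537
Ending inventory: 76 @ $23 + 166 @ $18 = $4,736
Check: goods available $22,273 = COGS $17,537 + ending $4,736

COGS = $17,537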